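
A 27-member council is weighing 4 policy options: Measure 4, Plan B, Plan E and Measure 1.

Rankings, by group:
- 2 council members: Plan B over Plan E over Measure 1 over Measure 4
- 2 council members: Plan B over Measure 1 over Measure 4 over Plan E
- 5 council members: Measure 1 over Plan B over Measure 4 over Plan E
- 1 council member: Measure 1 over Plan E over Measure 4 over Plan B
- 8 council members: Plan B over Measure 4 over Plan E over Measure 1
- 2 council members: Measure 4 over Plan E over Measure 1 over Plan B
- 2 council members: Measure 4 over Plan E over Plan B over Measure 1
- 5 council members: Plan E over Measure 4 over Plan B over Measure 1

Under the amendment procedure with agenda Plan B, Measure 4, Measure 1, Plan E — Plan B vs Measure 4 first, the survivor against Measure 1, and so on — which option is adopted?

Round 1: Plan B vs Measure 4 — 17–10, Plan B advances.
Round 2: Plan B vs Measure 1 — 19–8, Plan B advances.
Round 3: Plan B vs Plan E — 17–10, Plan B advances.
The agenda winner is Plan B.

Plan B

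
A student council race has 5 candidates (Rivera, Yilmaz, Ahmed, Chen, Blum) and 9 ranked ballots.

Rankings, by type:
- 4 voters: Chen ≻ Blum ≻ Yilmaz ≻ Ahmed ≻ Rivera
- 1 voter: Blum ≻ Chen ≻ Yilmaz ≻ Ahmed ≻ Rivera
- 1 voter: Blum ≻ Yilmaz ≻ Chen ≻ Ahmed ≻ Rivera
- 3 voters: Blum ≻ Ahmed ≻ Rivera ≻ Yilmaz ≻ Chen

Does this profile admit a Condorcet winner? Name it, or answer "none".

Head-to-head results (9 voters):
Rivera vs Yilmaz: Yilmaz wins 6–3.
Rivera vs Ahmed: Ahmed, 9–0.
Rivera vs Chen: Chen wins 6–3.
Rivera–Blum: Blum 9–0.
Yilmaz–Ahmed: Yilmaz 6–3.
Yilmaz–Chen: Chen 5–4.
Yilmaz vs Blum: Blum wins 9–0.
Ahmed vs Chen: Chen wins 6–3.
Ahmed–Blum: Blum 9–0.
Chen vs Blum: Blum, 5–4.
Only Blum has no losses; Blum is the Condorcet winner.

Blum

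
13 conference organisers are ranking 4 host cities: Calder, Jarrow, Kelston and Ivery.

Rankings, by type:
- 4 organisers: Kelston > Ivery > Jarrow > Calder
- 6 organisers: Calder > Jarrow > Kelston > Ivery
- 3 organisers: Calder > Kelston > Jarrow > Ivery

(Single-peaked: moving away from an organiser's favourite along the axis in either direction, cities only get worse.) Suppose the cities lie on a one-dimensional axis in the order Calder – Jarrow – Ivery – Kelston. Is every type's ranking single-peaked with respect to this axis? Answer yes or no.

no

Axis positions: Calder=1, Jarrow=2, Ivery=3, Kelston=4.
Type 1 (peak Kelston at position 4): ranking walks positions 4-3-2-1, expanding outward from the peak — single-peaked.
Type 2: ranking walks positions 1-2-4-3; Kelston is ranked above Ivery even though Ivery lies between Kelston and the peak Calder on the axis — preferences dip and rise again. Not single-peaked.
Type 3: ranking walks positions 1-4-2-3; Kelston is ranked above Jarrow even though Jarrow lies between Kelston and the peak Calder on the axis — preferences dip and rise again. Not single-peaked.
Type 2 violates single-peakedness, so the profile is not single-peaked on this axis.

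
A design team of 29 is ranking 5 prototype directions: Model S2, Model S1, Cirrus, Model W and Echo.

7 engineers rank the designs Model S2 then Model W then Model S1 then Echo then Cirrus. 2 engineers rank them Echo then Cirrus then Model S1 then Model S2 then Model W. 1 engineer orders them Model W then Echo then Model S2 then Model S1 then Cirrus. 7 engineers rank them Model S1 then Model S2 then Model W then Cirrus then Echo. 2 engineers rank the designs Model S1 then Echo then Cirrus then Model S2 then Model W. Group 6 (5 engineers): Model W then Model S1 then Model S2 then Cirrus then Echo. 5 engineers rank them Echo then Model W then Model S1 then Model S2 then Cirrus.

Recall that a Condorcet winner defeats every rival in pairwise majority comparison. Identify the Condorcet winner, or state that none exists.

none

Check each pair by majority over 29 ballots:
Model S2–Model S1: Model S1 21–8.
Model S2 vs Cirrus: Model S2 wins 25–4.
Model S2 vs Model W: Model S2 wins 18–11.
Model S2 vs Echo: Model S2 wins 19–10.
Model S1 vs Cirrus: Model S1 wins 27–2.
Model S1–Model W: Model W 18–11.
Model S1 vs Echo: Model S1 wins 21–8.
Cirrus vs Model W: Model W wins 25–4.
Cirrus vs Echo: Echo, 17–12.
Model W vs Echo: Model W wins 20–9.
No design is unbeaten: Model S2 loses to Model S1; Model S1 loses to Model W; Cirrus loses to Model S2; Model W loses to Model S2; Echo loses to Model S2. In particular Model S2 beats Model W beats Model S1 beats Model S2 is a majority cycle — no Condorcet winner exists.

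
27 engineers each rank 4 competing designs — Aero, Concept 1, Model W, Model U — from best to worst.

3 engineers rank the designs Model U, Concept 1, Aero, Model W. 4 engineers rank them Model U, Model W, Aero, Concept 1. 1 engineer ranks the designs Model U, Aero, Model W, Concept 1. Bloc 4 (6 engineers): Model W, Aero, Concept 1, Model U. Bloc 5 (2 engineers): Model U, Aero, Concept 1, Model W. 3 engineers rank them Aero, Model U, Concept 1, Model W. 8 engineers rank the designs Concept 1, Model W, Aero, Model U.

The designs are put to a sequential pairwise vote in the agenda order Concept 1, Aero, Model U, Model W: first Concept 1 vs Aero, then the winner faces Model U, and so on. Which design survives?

Round 1: Concept 1 vs Aero — 11–16, Aero advances.
Round 2: Aero vs Model U — 17–10, Aero advances.
Round 3: Aero vs Model W — 9–18, Model W advances.
The agenda winner is Model W.

Model W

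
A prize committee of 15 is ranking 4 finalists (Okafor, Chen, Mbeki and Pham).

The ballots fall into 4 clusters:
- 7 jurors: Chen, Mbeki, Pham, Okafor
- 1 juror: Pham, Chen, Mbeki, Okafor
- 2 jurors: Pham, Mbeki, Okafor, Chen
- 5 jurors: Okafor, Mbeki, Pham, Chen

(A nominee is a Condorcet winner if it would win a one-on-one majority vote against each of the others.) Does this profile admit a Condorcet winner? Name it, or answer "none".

none

Pairwise majorities:
Okafor–Chen: Chen 8–7.
Okafor vs Mbeki: Okafor is ranked higher on 5 ballots, Mbeki on 10. Mbeki wins 10–5.
Okafor vs Pham: 5 to 10, Pham.
Chen–Mbeki: Chen 8–7.
Chen vs Pham: Chen preferred on 7 ballots; Pham wins 8–7.
Mbeki–Pham: Mbeki 12–3.
Each nominee drops at least one matchup (Okafor loses to Chen; Chen loses to Pham; Mbeki loses to Chen; Pham loses to Mbeki); the cycle Chen > Mbeki > Pham > Chen rules out a Condorcet winner.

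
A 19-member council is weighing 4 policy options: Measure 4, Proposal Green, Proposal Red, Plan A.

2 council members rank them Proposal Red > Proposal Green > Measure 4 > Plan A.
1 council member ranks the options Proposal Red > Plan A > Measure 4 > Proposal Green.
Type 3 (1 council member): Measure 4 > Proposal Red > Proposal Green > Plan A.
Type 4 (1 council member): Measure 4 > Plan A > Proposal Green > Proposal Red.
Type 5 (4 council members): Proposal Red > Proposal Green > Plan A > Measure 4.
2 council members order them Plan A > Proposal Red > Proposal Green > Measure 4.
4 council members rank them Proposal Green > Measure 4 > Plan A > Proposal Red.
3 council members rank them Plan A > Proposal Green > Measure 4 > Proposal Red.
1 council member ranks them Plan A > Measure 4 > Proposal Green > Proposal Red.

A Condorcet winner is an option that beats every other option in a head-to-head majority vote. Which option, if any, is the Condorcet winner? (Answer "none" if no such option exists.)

none

Pairwise majorities:
Measure 4–Proposal Green: Proposal Green 15–4.
Measure 4 vs Proposal Red: Measure 4, 10–9.
Measure 4 vs Plan A: Plan A, 11–8.
Proposal Green–Proposal Red: Proposal Red 10–9.
Proposal Green–Plan A: Proposal Green 11–8.
Proposal Red vs Plan A: Plan A, 11–8.
No option is unbeaten: Measure 4 loses to Proposal Green; Proposal Green loses to Proposal Red; Proposal Red loses to Measure 4; Plan A loses to Proposal Green. In particular Measure 4 → Proposal Red → Proposal Green → Measure 4 is a majority cycle — no Condorcet winner exists.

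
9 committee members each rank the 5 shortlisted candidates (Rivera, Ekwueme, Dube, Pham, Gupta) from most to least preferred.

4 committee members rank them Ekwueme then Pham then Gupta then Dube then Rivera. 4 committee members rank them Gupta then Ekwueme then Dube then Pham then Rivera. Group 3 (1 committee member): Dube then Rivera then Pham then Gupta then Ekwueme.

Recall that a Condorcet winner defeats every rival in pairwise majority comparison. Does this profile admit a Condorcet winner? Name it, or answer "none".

none

Head-to-head results (9 committee members):
Rivera–Ekwueme: Ekwueme 8–1.
Rivera vs Dube: Dube, 9–0.
Rivera vs Pham: Pham, 8–1.
Rivera vs Gupta: Gupta wins 8–1.
Ekwueme vs Dube: Ekwueme wins 8–1.
Ekwueme–Pham: Ekwueme 8–1.
Ekwueme–Gupta: Gupta 5–4.
Dube vs Pham: Dube, 5–4.
Dube–Gupta: Gupta 8–1.
Pham vs Gupta: Pham, 5–4.
Each candidate drops at least one matchup (Rivera loses to Ekwueme; Ekwueme loses to Gupta; Dube loses to Ekwueme; Pham loses to Ekwueme; Gupta loses to Pham); the cycle Ekwueme > Pham > Gupta > Ekwueme rules out a Condorcet winner.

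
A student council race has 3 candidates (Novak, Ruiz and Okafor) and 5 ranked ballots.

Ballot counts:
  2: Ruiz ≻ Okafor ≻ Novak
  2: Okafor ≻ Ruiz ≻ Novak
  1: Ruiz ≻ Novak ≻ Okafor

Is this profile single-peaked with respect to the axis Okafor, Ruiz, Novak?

yes

Axis positions: Okafor=1, Ruiz=2, Novak=3.
Type 1 (peak Ruiz at position 2): ranking walks positions 2-1-3, expanding outward from the peak — single-peaked.
Type 2 (peak Okafor at position 1): ranking walks positions 1-2-3, expanding outward from the peak — single-peaked.
Type 3 (peak Ruiz at position 2): ranking walks positions 2-3-1, expanding outward from the peak — single-peaked.
Every ranking is single-peaked on this axis.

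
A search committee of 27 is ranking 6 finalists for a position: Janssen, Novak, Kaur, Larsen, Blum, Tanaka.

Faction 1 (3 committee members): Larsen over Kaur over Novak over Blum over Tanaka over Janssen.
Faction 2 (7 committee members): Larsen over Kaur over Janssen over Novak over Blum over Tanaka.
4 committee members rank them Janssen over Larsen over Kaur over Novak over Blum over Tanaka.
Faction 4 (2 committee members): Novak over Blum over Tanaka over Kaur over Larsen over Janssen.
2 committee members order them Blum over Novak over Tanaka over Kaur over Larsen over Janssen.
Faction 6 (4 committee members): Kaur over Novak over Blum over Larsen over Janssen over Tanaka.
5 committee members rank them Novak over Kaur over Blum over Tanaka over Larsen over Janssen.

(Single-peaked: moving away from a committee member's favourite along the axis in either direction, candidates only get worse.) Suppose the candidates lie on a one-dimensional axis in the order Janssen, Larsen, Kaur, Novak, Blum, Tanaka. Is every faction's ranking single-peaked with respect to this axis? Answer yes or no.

Axis positions: Janssen=1, Larsen=2, Kaur=3, Novak=4, Blum=5, Tanaka=6.
Faction 1 (peak Larsen at position 2): ranking walks positions 2-3-4-5-6-1, expanding outward from the peak — single-peaked.
Faction 2 (peak Larsen at position 2): ranking walks positions 2-3-1-4-5-6, expanding outward from the peak — single-peaked.
Faction 3 (peak Janssen at position 1): ranking walks positions 1-2-3-4-5-6, expanding outward from the peak — single-peaked.
Faction 4 (peak Novak at position 4): ranking walks positions 4-5-6-3-2-1, expanding outward from the peak — single-peaked.
Faction 5 (peak Blum at position 5): ranking walks positions 5-4-6-3-2-1, expanding outward from the peak — single-peaked.
Faction 6 (peak Kaur at position 3): ranking walks positions 3-4-5-2-1-6, expanding outward from the peak — single-peaked.
Faction 7 (peak Novak at position 4): ranking walks positions 4-3-5-6-2-1, expanding outward from the peak — single-peaked.
Every ranking is single-peaked on this axis.

yes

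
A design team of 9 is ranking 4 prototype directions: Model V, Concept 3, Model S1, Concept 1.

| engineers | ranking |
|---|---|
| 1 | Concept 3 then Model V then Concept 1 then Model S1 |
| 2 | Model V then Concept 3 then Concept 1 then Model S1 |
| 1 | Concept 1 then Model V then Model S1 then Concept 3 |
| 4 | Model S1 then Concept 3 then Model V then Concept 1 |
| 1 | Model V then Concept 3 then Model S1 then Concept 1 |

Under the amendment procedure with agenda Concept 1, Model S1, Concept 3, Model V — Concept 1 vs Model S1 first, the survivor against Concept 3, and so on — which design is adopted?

Model V

Round 1: Concept 1 vs Model S1 — 4–5, Model S1 advances.
Round 2: Model S1 vs Concept 3 — 5–4, Model S1 advances.
Round 3: Model S1 vs Model V — 4–5, Model V advances.
The agenda winner is Model V.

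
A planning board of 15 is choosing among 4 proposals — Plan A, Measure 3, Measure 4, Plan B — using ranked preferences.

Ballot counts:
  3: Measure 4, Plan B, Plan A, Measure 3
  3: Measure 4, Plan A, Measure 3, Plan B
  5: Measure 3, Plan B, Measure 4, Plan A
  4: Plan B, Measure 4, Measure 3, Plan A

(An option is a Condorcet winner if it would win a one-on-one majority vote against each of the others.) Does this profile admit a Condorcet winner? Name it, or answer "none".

Head-to-head results (15 council members):
Plan A vs Measure 3: Measure 3 wins 9–6.
Plan A vs Measure 4: Measure 4, 15–0.
Plan A vs Plan B: Plan B, 12–3.
Measure 3–Measure 4: Measure 4 10–5.
Measure 3 vs Plan B: Measure 3, 8–7.
Measure 4 vs Plan B: Plan B wins 9–6.
Each option drops at least one matchup (Plan A loses to Measure 3; Measure 3 loses to Measure 4; Measure 4 loses to Plan B; Plan B loses to Measure 3); the cycle Measure 3 > Plan B > Measure 4 > Measure 3 rules out a Condorcet winner.

none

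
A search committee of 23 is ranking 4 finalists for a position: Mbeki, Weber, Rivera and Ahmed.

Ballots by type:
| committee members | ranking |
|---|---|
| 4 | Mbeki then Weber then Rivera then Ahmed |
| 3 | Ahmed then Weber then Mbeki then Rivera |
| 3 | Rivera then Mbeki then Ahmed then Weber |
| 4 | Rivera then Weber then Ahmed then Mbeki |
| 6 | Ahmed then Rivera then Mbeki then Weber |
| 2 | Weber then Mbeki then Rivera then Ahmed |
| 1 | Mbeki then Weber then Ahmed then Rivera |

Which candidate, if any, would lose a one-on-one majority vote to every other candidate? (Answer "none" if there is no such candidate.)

Weber

Pairwise majorities:
Mbeki vs Weber: Mbeki wins 14–9.
Mbeki vs Rivera: 4+3+2+1 = 10 for Mbeki, 13 for Rivera — Rivera by 13–10.
Mbeki vs Ahmed: Ahmed, 13–10.
Weber vs Rivera: Rivera, 13–10.
Weber–Ahmed: Ahmed 12–11.
Rivera vs Ahmed: 4+3+4+2 = 13 for Rivera, 10 for Ahmed — Rivera by 13–10.
Weber is beaten in every head-to-head and is the Condorcet loser.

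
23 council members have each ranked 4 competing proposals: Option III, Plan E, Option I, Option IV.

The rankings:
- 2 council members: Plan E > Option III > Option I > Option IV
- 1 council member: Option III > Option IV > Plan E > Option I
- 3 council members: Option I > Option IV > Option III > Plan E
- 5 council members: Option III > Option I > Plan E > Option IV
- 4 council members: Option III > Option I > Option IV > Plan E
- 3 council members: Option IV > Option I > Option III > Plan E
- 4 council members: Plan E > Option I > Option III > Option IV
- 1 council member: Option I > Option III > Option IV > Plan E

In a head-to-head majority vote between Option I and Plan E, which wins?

Option I

Ballots ranking Option I above Plan E: 3 + 5 + 4 + 3 + 1 = 16.
Ballots ranking Plan E above Option I: 23 − 16 = 7.
Option I wins the head-to-head 16–7.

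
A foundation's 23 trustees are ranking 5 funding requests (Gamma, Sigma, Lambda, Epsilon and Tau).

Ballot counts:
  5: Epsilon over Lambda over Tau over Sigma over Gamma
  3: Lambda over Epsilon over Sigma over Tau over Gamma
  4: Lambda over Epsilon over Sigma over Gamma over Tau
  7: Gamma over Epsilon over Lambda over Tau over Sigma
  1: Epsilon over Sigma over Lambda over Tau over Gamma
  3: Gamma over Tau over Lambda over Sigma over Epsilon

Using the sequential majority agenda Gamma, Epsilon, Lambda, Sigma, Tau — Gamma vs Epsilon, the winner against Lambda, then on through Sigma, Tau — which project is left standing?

Epsilon

Round 1: Gamma vs Epsilon — 10–13, Epsilon advances.
Round 2: Epsilon vs Lambda — 13–10, Epsilon advances.
Round 3: Epsilon vs Sigma — 20–3, Epsilon advances.
Round 4: Epsilon vs Tau — 20–3, Epsilon advances.
Epsilon survives the agenda.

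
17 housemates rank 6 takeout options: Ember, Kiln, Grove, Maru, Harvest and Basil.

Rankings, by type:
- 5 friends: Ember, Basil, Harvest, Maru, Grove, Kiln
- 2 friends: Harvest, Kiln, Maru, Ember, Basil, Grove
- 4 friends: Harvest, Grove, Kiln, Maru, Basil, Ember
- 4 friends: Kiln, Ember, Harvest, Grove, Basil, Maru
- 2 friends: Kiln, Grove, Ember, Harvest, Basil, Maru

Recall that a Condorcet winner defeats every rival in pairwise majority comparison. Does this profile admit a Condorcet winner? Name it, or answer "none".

none

Head-to-head results (17 friends):
Ember vs Kiln: 5 to 12, Kiln.
Ember vs Grove: Ember preferred on 5+2+4 = 11 ballots; Ember wins 11–6.
Ember–Maru: Ember 11–6.
Ember vs Harvest: Ember, 11–6.
Ember vs Basil: Ember wins 13–4.
Kiln vs Grove: Kiln preferred on 2+4+2 = 8 ballots; Grove wins 9–8.
Kiln vs Maru: 12 to 5, Kiln.
Kiln–Harvest: Harvest 11–6.
Kiln–Basil: Kiln 12–5.
Grove vs Maru: Grove preferred on 4+4+2 = 10 ballots; Grove wins 10–7.
Grove vs Harvest: 2 for Grove, 15 for Harvest — Harvest by 15–2.
Grove vs Basil: 10 to 7, Grove.
Maru vs Harvest: Maru preferred on 0 ballots; Harvest wins 17–0.
Maru vs Basil: 6 to 11, Basil.
Harvest vs Basil: Harvest preferred on 2+4+4+2 = 12 ballots; Harvest wins 12–5.
Every restaurant loses at least once (Ember loses to Kiln; Kiln loses to Grove; Grove loses to Ember; Maru loses to Ember; Harvest loses to Ember; Basil loses to Ember). The majority relation contains the cycle Ember > Grove > Kiln > Ember, so there is no Condorcet winner.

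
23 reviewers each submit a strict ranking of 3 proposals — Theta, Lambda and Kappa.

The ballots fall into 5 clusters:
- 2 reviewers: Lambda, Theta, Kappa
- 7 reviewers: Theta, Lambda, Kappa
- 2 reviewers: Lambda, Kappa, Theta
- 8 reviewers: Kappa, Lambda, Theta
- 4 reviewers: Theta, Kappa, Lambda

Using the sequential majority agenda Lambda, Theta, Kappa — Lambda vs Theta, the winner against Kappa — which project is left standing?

Kappa

Round 1: Lambda vs Theta — 12–11, Lambda advances.
Round 2: Lambda vs Kappa — 11–12, Kappa advances.
Kappa survives the agenda.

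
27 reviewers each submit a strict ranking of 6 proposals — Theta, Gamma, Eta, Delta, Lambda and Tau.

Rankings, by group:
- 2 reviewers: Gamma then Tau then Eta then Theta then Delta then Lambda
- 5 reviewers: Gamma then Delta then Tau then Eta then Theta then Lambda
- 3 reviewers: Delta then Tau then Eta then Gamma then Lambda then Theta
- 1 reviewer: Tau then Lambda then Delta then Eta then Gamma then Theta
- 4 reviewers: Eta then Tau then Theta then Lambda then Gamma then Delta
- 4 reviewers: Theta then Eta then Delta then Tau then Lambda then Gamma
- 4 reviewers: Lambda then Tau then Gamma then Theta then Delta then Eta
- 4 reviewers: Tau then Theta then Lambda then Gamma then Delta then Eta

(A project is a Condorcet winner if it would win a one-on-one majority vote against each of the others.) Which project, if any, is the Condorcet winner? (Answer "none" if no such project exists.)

Check each pair by majority over 27 ballots:
Theta vs Gamma: 12 to 15, Gamma.
Theta vs Eta: Theta preferred on 4+4+4 = 12 ballots; Eta wins 15–12.
Theta vs Delta: 2+4+4+4+4 = 18 for Theta, 9 for Delta — Theta by 18–9.
Theta vs Lambda: Theta is ranked higher on 2+5+4+4+4 = 19 ballots, Lambda on 8. Theta wins 19–8.
Theta vs Tau: Theta preferred on 4 ballots; Tau wins 23–4.
Gamma vs Eta: 2+5+4+4 = 15 for Gamma, 12 for Eta — Gamma by 15–12.
Gamma vs Delta: Gamma is ranked higher on 2+5+4+4+4 = 19 ballots, Delta on 8. Gamma wins 19–8.
Gamma vs Lambda: Gamma preferred on 2+5+3 = 10 ballots; Lambda wins 17–10.
Gamma vs Tau: Gamma preferred on 2+5 = 7 ballots; Tau wins 20–7.
Eta vs Delta: 2+4+4 = 10 for Eta, 17 for Delta — Delta by 17–10.
Eta vs Lambda: 2+5+3+4+4 = 18 for Eta, 9 for Lambda — Eta by 18–9.
Eta vs Tau: Eta is ranked higher on 4+4 = 8 ballots, Tau on 19. Tau wins 19–8.
Delta vs Lambda: Delta is ranked higher on 2+5+3+4 = 14 ballots, Lambda on 13. Delta wins 14–13.
Delta vs Tau: Delta preferred on 5+3+4 = 12 ballots; Tau wins 15–12.
Lambda vs Tau: Lambda is ranked higher on 4 ballots, Tau on 23. Tau wins 23–4.
Tau defeats every rival head-to-head and is the Condorcet winner.

Tau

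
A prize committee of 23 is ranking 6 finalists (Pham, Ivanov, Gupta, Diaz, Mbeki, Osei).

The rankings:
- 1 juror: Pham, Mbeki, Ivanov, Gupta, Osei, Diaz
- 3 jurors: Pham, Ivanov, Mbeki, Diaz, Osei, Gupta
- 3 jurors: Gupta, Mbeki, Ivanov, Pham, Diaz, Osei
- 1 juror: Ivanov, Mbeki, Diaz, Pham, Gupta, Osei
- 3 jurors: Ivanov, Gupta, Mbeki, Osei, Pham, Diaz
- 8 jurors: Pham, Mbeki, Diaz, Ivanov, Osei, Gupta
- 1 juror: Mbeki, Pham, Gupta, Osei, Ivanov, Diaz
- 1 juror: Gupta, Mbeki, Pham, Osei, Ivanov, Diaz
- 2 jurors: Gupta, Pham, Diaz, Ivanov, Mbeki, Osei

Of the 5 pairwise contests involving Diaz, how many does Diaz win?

2

Diaz against each rival (23 jurors):
Diaz–Pham: Pham 22–1.
Diaz vs Ivanov: 8+2 = 10 for Diaz, 13 for Ivanov — Ivanov by 13–10.
Diaz vs Gupta: Diaz wins 12–11.
Diaz vs Mbeki: Diaz is ranked higher on 2 ballots, Mbeki on 21. Mbeki wins 21–2.
Diaz vs Osei: 3+3+1+8+2 = 17 for Diaz, 6 for Osei — Diaz by 17–6.
Diaz beats Gupta, Osei; loses to Pham, Ivanov, Mbeki — 2 pairwise wins.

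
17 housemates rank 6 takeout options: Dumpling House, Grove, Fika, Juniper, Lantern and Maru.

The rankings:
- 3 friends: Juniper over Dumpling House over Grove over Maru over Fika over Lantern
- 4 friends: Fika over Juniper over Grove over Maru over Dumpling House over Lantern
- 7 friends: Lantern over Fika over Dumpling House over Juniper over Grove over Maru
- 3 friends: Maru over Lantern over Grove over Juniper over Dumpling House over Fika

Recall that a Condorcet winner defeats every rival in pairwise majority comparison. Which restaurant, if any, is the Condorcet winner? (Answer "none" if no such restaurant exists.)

Pairwise majorities:
Dumpling House vs Grove: Dumpling House is ranked higher on 3+7 = 10 ballots, Grove on 7. Dumpling House wins 10–7.
Dumpling House vs Fika: 3+3 = 6 for Dumpling House, 11 for Fika — Fika by 11–6.
Dumpling House vs Juniper: 7 to 10, Juniper.
Dumpling House vs Lantern: Dumpling House is ranked higher on 3+4 = 7 ballots, Lantern on 10. Lantern wins 10–7.
Dumpling House vs Maru: 3+7 = 10 for Dumpling House, 7 for Maru — Dumpling House by 10–7.
Grove vs Fika: 6 to 11, Fika.
Grove vs Juniper: Grove is ranked higher on 3 ballots, Juniper on 14. Juniper wins 14–3.
Grove vs Lantern: 3+4 = 7 for Grove, 10 for Lantern — Lantern by 10–7.
Grove vs Maru: 3+4+7 = 14 for Grove, 3 for Maru — Grove by 14–3.
Fika vs Juniper: 11 to 6, Fika.
Fika vs Lantern: Fika is ranked higher on 3+4 = 7 ballots, Lantern on 10. Lantern wins 10–7.
Fika vs Maru: 11 to 6, Fika.
Juniper vs Lantern: Juniper is ranked higher on 3+4 = 7 ballots, Lantern on 10. Lantern wins 10–7.
Juniper vs Maru: Juniper is ranked higher on 3+4+7 = 14 ballots, Maru on 3. Juniper wins 14–3.
Lantern vs Maru: 7 to 10, Maru.
Each restaurant drops at least one matchup (Dumpling House loses to Fika; Grove loses to Dumpling House; Fika loses to Lantern; Juniper loses to Fika; Lantern loses to Maru; Maru loses to Dumpling House); the cycle Dumpling House beats Maru beats Lantern beats Dumpling House rules out a Condorcet winner.

none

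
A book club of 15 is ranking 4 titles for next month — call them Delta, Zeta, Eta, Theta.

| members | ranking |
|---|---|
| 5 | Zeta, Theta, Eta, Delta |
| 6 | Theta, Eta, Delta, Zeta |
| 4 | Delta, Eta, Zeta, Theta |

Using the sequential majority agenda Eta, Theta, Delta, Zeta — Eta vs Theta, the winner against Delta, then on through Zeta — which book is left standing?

Zeta

Round 1: Eta vs Theta — 4–11, Theta advances.
Round 2: Theta vs Delta — 11–4, Theta advances.
Round 3: Theta vs Zeta — 6–9, Zeta advances.
Zeta survives the agenda.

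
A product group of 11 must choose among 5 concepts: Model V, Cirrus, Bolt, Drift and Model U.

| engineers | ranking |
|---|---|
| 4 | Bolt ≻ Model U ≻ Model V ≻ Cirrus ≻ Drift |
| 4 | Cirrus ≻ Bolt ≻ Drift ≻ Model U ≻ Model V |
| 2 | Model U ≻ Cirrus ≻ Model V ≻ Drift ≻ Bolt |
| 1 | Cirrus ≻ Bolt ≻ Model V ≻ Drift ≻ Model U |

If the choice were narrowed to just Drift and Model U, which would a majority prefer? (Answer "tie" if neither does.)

Ballots ranking Drift above Model U: 4 + 1 = 5.
Ballots ranking Model U above Drift: 11 − 5 = 6.
Model U wins the head-to-head 6–5.

Model U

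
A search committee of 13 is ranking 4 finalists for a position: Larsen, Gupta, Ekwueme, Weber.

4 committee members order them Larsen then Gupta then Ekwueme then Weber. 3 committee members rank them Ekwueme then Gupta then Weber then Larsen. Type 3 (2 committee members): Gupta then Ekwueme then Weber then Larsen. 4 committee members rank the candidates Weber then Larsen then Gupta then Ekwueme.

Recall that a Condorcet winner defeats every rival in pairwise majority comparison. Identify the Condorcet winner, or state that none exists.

none

Check each pair by majority over 13 ballots:
Larsen–Gupta: Larsen 8–5.
Larsen–Ekwueme: Larsen 8–5.
Larsen–Weber: Weber 9–4.
Gupta vs Ekwueme: Gupta, 10–3.
Gupta vs Weber: Gupta wins 9–4.
Ekwueme vs Weber: Ekwueme, 9–4.
Every candidate loses at least once (Larsen loses to Weber; Gupta loses to Larsen; Ekwueme loses to Larsen; Weber loses to Gupta). The majority relation contains the cycle Larsen beats Gupta beats Weber beats Larsen, so there is no Condorcet winner.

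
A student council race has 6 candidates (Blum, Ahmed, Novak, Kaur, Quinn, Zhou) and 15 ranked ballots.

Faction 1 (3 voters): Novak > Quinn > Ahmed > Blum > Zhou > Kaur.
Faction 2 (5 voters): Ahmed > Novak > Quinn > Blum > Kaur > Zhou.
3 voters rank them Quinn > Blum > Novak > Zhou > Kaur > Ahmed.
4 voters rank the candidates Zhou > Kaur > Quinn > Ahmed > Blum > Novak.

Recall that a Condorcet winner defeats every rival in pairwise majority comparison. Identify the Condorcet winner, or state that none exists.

none

Pairwise majorities:
Blum–Ahmed: Ahmed 12–3.
Blum–Novak: Novak 8–7.
Blum–Kaur: Blum 11–4.
Blum–Quinn: Quinn 15–0.
Blum vs Zhou: Blum wins 11–4.
Ahmed vs Novak: Ahmed, 9–6.
Ahmed vs Kaur: Ahmed, 8–7.
Ahmed vs Quinn: Quinn wins 10–5.
Ahmed vs Zhou: Ahmed, 8–7.
Novak vs Kaur: Novak wins 11–4.
Novak–Quinn: Novak 8–7.
Novak vs Zhou: Novak, 11–4.
Kaur vs Quinn: Quinn, 11–4.
Kaur vs Zhou: Zhou wins 10–5.
Quinn vs Zhou: Quinn, 11–4.
Every candidate loses at least once (Blum loses to Ahmed; Ahmed loses to Quinn; Novak loses to Ahmed; Kaur loses to Blum; Quinn loses to Novak; Zhou loses to Blum). The majority relation contains the cycle Ahmed beats Novak beats Quinn beats Ahmed, so there is no Condorcet winner.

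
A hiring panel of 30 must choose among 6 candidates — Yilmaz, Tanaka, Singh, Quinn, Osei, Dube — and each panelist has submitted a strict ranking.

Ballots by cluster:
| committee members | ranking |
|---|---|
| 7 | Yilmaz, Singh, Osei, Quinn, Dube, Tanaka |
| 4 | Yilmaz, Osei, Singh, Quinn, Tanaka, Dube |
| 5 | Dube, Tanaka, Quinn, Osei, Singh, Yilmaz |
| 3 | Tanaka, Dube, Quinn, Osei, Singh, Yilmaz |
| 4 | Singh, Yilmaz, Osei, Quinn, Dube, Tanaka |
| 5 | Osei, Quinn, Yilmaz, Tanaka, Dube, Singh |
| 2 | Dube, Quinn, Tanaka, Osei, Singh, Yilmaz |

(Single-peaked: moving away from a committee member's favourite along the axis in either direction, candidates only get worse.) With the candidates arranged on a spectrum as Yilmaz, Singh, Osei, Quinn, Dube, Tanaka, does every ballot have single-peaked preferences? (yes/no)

no

Axis positions: Yilmaz=1, Singh=2, Osei=3, Quinn=4, Dube=5, Tanaka=6.
Cluster 1 (peak Yilmaz at position 1): ranking walks positions 1-2-3-4-5-6, expanding outward from the peak — single-peaked.
Cluster 2: ranking walks positions 1-3-2-4-6-5; Osei is ranked above Singh even though Singh lies between Osei and the peak Yilmaz on the axis — preferences dip and rise again. Not single-peaked.
Cluster 3 (peak Dube at position 5): ranking walks positions 5-6-4-3-2-1, expanding outward from the peak — single-peaked.
Cluster 4 (peak Tanaka at position 6): ranking walks positions 6-5-4-3-2-1, expanding outward from the peak — single-peaked.
Cluster 5 (peak Singh at position 2): ranking walks positions 2-1-3-4-5-6, expanding outward from the peak — single-peaked.
Cluster 6: ranking walks positions 3-4-1-6-5-2; Yilmaz is ranked above Singh even though Singh lies between Yilmaz and the peak Osei on the axis — preferences dip and rise again. Not single-peaked.
Cluster 7 (peak Dube at position 5): ranking walks positions 5-4-6-3-2-1, expanding outward from the peak — single-peaked.
Cluster 2 violates single-peakedness, so the profile is not single-peaked on this axis.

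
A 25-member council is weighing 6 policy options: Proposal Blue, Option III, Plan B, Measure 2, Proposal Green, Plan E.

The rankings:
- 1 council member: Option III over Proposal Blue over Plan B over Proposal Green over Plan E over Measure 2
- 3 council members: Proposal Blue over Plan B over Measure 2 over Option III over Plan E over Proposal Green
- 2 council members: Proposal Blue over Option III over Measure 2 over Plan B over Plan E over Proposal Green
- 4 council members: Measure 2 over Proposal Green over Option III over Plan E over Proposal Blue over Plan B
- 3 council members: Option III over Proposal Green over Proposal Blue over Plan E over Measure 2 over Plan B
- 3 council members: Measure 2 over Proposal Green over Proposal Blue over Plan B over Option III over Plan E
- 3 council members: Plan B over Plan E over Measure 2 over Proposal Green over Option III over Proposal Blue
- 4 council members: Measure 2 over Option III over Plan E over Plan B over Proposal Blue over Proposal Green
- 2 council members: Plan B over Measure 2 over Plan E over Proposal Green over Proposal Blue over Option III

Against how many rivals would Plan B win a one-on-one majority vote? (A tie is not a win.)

2

Plan B against each rival (25 council members):
Plan B vs Proposal Blue: Proposal Blue wins 16–9.
Plan B vs Option III: Plan B is ranked higher on 3+3+3+2 = 11 ballots, Option III on 14. Option III wins 14–11.
Plan B–Measure 2: Measure 2 16–9.
Plan B vs Proposal Green: 1+3+2+3+4+2 = 15 for Plan B, 10 for Proposal Green — Plan B by 15–10.
Plan B vs Plan E: Plan B wins 14–11.
Plan B beats Proposal Green, Plan E; loses to Proposal Blue, Option III, Measure 2 — 2 pairwise wins.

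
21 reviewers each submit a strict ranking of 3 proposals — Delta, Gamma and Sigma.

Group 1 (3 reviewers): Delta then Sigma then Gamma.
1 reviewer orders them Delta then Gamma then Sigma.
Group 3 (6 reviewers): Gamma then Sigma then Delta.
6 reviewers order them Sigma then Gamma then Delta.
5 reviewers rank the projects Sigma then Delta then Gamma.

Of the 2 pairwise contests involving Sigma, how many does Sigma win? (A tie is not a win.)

2

Sigma against each rival (21 reviewers):
Sigma vs Delta: Sigma is ranked higher on 6+6+5 = 17 ballots, Delta on 4. Sigma wins 17–4.
Sigma vs Gamma: Sigma is ranked higher on 3+6+5 = 14 ballots, Gamma on 7. Sigma wins 14–7.
Sigma beats Delta, Gamma — 2 pairwise wins.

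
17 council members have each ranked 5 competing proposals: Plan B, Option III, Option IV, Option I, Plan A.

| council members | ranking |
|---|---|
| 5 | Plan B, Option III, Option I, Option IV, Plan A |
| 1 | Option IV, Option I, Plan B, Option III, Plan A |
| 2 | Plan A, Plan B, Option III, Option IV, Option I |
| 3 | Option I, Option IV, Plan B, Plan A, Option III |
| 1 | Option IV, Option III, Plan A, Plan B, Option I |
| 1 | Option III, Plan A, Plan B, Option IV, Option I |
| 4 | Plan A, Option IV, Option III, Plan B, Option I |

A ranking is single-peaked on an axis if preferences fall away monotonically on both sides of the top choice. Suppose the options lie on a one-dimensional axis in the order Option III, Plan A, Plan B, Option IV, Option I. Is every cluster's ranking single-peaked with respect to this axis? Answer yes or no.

Axis positions: Option III=1, Plan A=2, Plan B=3, Option IV=4, Option I=5.
Cluster 1: ranking walks positions 3-1-5-4-2; Option III is ranked above Plan A even though Plan A lies between Option III and the peak Plan B on the axis — preferences dip and rise again. Not single-peaked.
Cluster 2: ranking walks positions 4-5-3-1-2; Option III is ranked above Plan A even though Plan A lies between Option III and the peak Option IV on the axis — preferences dip and rise again. Not single-peaked.
Cluster 3 (peak Plan A at position 2): ranking walks positions 2-3-1-4-5, expanding outward from the peak — single-peaked.
Cluster 4 (peak Option I at position 5): ranking walks positions 5-4-3-2-1, expanding outward from the peak — single-peaked.
Cluster 5: ranking walks positions 4-1-2-3-5; Option III is ranked above Plan B even though Plan B lies between Option III and the peak Option IV on the axis — preferences dip and rise again. Not single-peaked.
Cluster 6 (peak Option III at position 1): ranking walks positions 1-2-3-4-5, expanding outward from the peak — single-peaked.
Cluster 7: ranking walks positions 2-4-1-3-5; Option IV is ranked above Plan B even though Plan B lies between Option IV and the peak Plan A on the axis — preferences dip and rise again. Not single-peaked.
Cluster 1 violates single-peakedness, so the profile is not single-peaked on this axis.

no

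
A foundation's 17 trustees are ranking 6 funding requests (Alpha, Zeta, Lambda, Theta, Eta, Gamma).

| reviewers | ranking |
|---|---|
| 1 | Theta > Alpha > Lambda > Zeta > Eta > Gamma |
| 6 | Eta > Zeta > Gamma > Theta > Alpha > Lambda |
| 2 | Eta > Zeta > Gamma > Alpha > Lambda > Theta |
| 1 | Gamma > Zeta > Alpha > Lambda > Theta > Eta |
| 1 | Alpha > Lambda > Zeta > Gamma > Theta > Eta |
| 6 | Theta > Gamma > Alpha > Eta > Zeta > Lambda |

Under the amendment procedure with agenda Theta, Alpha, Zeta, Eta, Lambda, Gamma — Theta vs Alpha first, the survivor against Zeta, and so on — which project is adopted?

Eta

Round 1: Theta vs Alpha — 13–4, Theta advances.
Round 2: Theta vs Zeta — 7–10, Zeta advances.
Round 3: Zeta vs Eta — 3–14, Eta advances.
Round 4: Eta vs Lambda — 14–3, Eta advances.
Round 5: Eta vs Gamma — 9–8, Eta advances.
Eta survives the agenda.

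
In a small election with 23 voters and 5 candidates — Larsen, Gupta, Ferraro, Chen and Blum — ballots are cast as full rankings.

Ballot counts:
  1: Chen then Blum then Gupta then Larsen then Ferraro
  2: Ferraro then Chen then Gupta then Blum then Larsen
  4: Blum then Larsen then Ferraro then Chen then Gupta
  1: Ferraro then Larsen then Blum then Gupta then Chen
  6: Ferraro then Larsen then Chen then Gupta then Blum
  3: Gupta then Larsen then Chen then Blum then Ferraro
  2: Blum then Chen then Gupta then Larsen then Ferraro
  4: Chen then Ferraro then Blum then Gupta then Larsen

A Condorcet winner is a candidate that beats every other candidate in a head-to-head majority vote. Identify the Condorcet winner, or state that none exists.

Ferraro

Head-to-head results (23 voters):
Larsen vs Gupta: 11 to 12, Gupta.
Larsen vs Ferraro: 10 to 13, Ferraro.
Larsen vs Chen: 14 to 9, Larsen.
Larsen vs Blum: Larsen preferred on 1+6+3 = 10 ballots; Blum wins 13–10.
Gupta vs Ferraro: Gupta is ranked higher on 1+3+2 = 6 ballots, Ferraro on 17. Ferraro wins 17–6.
Gupta vs Chen: 1+3 = 4 for Gupta, 19 for Chen — Chen by 19–4.
Gupta vs Blum: 11 to 12, Blum.
Ferraro vs Chen: Ferraro is ranked higher on 2+4+1+6 = 13 ballots, Chen on 10. Ferraro wins 13–10.
Ferraro vs Blum: Ferraro preferred on 2+1+6+4 = 13 ballots; Ferraro wins 13–10.
Chen vs Blum: 16 to 7, Chen.
Only Ferraro has no losses; Ferraro is the Condorcet winner.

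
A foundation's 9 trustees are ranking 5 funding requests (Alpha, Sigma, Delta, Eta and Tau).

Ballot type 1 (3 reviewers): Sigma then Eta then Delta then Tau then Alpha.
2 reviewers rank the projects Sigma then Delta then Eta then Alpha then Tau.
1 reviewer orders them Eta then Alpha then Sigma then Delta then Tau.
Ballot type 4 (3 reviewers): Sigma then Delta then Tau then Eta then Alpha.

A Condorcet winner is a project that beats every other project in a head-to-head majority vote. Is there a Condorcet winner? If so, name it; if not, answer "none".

Sigma

Check each pair by majority over 9 ballots:
Alpha vs Sigma: Alpha preferred on 1 ballot; Sigma wins 8–1.
Alpha vs Delta: 1 for Alpha, 8 for Delta — Delta by 8–1.
Alpha vs Eta: Alpha is ranked higher on 0 ballots, Eta on 9. Eta wins 9–0.
Alpha vs Tau: Alpha preferred on 2+1 = 3 ballots; Tau wins 6–3.
Sigma vs Delta: Sigma is ranked higher on 3+2+1+3 = 9 ballots, Delta on 0. Sigma wins 9–0.
Sigma vs Eta: Sigma preferred on 3+2+3 = 8 ballots; Sigma wins 8–1.
Sigma vs Tau: 9 to 0, Sigma.
Delta vs Eta: Delta is ranked higher on 2+3 = 5 ballots, Eta on 4. Delta wins 5–4.
Delta vs Tau: Delta preferred on 3+2+1+3 = 9 ballots; Delta wins 9–0.
Eta vs Tau: 6 to 3, Eta.
Only Sigma has no losses; Sigma is the Condorcet winner.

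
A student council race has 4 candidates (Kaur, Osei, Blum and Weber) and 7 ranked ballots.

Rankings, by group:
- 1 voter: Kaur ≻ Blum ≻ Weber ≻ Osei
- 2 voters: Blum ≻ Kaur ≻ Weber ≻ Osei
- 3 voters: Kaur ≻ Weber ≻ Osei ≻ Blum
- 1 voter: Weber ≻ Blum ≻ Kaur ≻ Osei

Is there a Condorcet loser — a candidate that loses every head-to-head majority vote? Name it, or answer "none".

Osei

Pairwise majorities:
Kaur vs Osei: 1+2+3+1 = 7 for Kaur, 0 for Osei — Kaur by 7–0.
Kaur vs Blum: Kaur is ranked higher on 1+3 = 4 ballots, Blum on 3. Kaur wins 4–3.
Kaur vs Weber: Kaur preferred on 1+2+3 = 6 ballots; Kaur wins 6–1.
Osei vs Blum: Blum wins 4–3.
Osei vs Weber: Weber wins 7–0.
Blum vs Weber: Weber wins 4–3.
Only Osei has no wins; Osei is the Condorcet loser.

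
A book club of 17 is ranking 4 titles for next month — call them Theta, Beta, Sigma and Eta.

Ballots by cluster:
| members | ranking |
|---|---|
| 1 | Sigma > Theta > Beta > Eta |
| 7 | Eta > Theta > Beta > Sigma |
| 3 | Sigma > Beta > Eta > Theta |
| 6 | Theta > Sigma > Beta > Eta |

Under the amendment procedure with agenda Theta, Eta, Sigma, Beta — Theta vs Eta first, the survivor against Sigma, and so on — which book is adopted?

Round 1: Theta vs Eta — 7–10, Eta advances.
Round 2: Eta vs Sigma — 7–10, Sigma advances.
Round 3: Sigma vs Beta — 10–7, Sigma advances.
Sigma survives the agenda.

Sigma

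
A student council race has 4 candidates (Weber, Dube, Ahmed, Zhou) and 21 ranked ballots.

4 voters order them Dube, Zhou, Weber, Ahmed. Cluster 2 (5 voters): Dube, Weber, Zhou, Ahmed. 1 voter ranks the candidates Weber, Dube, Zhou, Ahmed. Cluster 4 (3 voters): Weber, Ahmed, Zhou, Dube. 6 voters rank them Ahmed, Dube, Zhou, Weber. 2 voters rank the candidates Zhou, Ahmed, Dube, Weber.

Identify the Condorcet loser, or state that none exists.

none

Pairwise majorities:
Weber–Dube: Dube 17–4.
Weber vs Ahmed: 13 to 8, Weber.
Weber vs Zhou: Weber is ranked higher on 5+1+3 = 9 ballots, Zhou on 12. Zhou wins 12–9.
Dube vs Ahmed: Ahmed wins 11–10.
Dube vs Zhou: Dube, 16–5.
Ahmed vs Zhou: Ahmed preferred on 3+6 = 9 ballots; Zhou wins 12–9.
No candidate is winless: Weber beats Ahmed; Dube beats Weber; Ahmed beats Dube; Zhou beats Weber. There is no Condorcet loser.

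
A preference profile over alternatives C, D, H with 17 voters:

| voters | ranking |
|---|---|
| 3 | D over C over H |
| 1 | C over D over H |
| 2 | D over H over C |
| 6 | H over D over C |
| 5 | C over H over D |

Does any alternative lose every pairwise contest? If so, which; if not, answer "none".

none

Head-to-head results (17 voters):
C vs D: D, 11–6.
C–H: C 9–8.
D vs H: D is ranked higher on 3+1+2 = 6 ballots, H on 11. H wins 11–6.
Every alternative wins at least one matchup (C beats H; D beats C; H beats D), so there is no Condorcet loser.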